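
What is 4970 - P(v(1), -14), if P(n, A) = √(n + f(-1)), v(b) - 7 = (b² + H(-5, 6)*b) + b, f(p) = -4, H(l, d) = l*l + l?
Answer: 4965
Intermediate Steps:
H(l, d) = l + l² (H(l, d) = l² + l = l + l²)
v(b) = 7 + b² + 21*b (v(b) = 7 + ((b² + (-5*(1 - 5))*b) + b) = 7 + ((b² + (-5*(-4))*b) + b) = 7 + ((b² + 20*b) + b) = 7 + (b² + 21*b) = 7 + b² + 21*b)
P(n, A) = √(-4 + n) (P(n, A) = √(n - 4) = √(-4 + n))
4970 - P(v(1), -14) = 4970 - √(-4 + (7 + 1² + 21*1)) = 4970 - √(-4 + (7 + 1 + 21)) = 4970 - √(-4 + 29) = 4970 - √25 = 4970 - 1*5 = 4970 - 5 = 4965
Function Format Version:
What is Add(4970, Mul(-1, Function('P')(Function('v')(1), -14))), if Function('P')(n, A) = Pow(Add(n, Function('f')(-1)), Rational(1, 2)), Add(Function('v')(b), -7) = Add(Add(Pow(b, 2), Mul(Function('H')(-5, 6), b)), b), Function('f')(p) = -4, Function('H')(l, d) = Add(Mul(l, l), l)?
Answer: 4965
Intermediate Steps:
Function('H')(l, d) = Add(l, Pow(l, 2)) (Function('H')(l, d) = Add(Pow(l, 2), l) = Add(l, Pow(l, 2)))
Function('v')(b) = Add(7, Pow(b, 2), Mul(21, b)) (Function('v')(b) = Add(7, Add(Add(Pow(b, 2), Mul(Mul(-5, Add(1, -5)), b)), b)) = Add(7, Add(Add(Pow(b, 2), Mul(Mul(-5, -4), b)), b)) = Add(7, Add(Add(Pow(b, 2), Mul(20, b)), b)) = Add(7, Add(Pow(b, 2), Mul(21, b))) = Add(7, Pow(b, 2), Mul(21, b)))
Function('P')(n, A) = Pow(Add(-4, n), Rational(1, 2)) (Function('P')(n, A) = Pow(Add(n, -4), Rational(1, 2)) = Pow(Add(-4, n), Rational(1, 2)))
Add(4970, Mul(-1, Function('P')(Function('v')(1), -14))) = Add(4970, Mul(-1, Pow(Add(-4, Add(7, Pow(1, 2), Mul(21, 1))), Rational(1, 2)))) = Add(4970, Mul(-1, Pow(Add(-4, Add(7, 1, 21)), Rational(1, 2)))) = Add(4970, Mul(-1, Pow(Add(-4, 29), Rational(1, 2)))) = Add(4970, Mul(-1, Pow(25, Rational(1, 2)))) = Add(4970, Mul(-1, 5)) = Add(4970, -5) = 4965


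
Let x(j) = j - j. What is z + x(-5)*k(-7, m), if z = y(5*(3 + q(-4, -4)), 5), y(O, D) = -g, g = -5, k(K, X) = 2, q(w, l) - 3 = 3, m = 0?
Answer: 5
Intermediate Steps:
x(j) = 0
q(w, l) = 6 (q(w, l) = 3 + 3 = 6)
y(O, D) = 5 (y(O, D) = -1*(-5) = 5)
z = 5
z + x(-5)*k(-7, m) = 5 + 0*2 = 5 + 0 = 5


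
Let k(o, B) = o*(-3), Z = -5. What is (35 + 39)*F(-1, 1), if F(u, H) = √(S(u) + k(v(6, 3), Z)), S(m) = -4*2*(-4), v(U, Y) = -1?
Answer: 74*√35 ≈ 437.79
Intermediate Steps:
S(m) = 32 (S(m) = -8*(-4) = 32)
k(o, B) = -3*o
F(u, H) = √35 (F(u, H) = √(32 - 3*(-1)) = √(32 + 3) = √35)
(35 + 39)*F(-1, 1) = (35 + 39)*√35 = 74*√35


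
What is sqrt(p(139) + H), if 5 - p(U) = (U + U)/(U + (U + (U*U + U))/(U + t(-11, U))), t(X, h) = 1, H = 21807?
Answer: 66*sqrt(395367)/281 ≈ 147.69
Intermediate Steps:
p(U) = 5 - 2*U/(U + (U**2 + 2*U)/(1 + U)) (p(U) = 5 - (U + U)/(U + (U + (U*U + U))/(U + 1)) = 5 - 2*U/(U + (U + (U**2 + U))/(1 + U)) = 5 - 2*U/(U + (U + (U + U**2))/(1 + U)) = 5 - 2*U/(U + (U**2 + 2*U)/(1 + U)))
sqrt(p(139) + H) = sqrt((13 + 8*139)/(3 + 2*139) + 21807) = sqrt((13 + 1112)/(3 + 278) + 21807) = sqrt(1125/281 + 21807) = sqrt(6128892/281) = 66*sqrt(395367)/281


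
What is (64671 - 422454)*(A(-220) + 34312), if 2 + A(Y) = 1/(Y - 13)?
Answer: -2860199234307/233 ≈ -1.2276e+10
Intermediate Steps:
A(Y) = -2 + 1/(-13 + Y) (A(Y) = -2 + 1/(Y - 13) = -2 + 1/(-13 + Y))
(64671 - 422454)*(A(-220) + 34312) = (64671 - 422454)*((27 - 2*(-220))/(-13 - 220) + 34312) = -357783*((27 + 440)/(-233) + 34312) = -357783*(-1/233*467 + 34312) = -357783*(-467/233 + 34312) = -357783*7994229/233 = -2860199234307/233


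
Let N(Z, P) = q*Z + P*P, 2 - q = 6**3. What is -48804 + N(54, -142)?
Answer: -40196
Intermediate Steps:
q = -214 (q = 2 - 1*6**3 = 2 - 1*216 = 2 - 216 = -214)
N(Z, P) = P**2 - 214*Z (N(Z, P) = -214*Z + P*P = -214*Z + P**2 = P**2 - 214*Z)
-48804 + N(54, -142) = -48804 + ((-142)**2 - 214*54) = -48804 + (20164 - 11556) = -48804 + 8608 = -40196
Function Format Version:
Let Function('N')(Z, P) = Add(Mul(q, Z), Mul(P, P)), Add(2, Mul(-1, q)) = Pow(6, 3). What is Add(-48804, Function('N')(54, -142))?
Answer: -40196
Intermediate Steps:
q = -214 (q = Add(2, Mul(-1, Pow(6, 3))) = Add(2, Mul(-1, 216)) = Add(2, -216) = -214)
Function('N')(Z, P) = Add(Pow(P, 2), Mul(-214, Z)) (Function('N')(Z, P) = Add(Mul(-214, Z), Mul(P, P)) = Add(Mul(-214, Z), Pow(P, 2)) = Add(Pow(P, 2), Mul(-214, Z)))
Add(-48804, Function('N')(54, -142)) = Add(-48804, Add(Pow(-142, 2), Mul(-214, 54))) = Add(-48804, Add(20164, -11556)) = Add(-48804, 8608) = -40196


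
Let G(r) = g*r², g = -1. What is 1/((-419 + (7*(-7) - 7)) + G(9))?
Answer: -1/556 ≈ -0.0017986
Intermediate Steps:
G(r) = -r²
1/((-419 + (7*(-7) - 7)) + G(9)) = 1/((-419 + (7*(-7) - 7)) - 1*9²) = 1/((-419 + (-49 - 7)) - 1*81) = 1/((-419 - 56) - 81) = 1/(-475 - 81) = 1/(-556) = -1/556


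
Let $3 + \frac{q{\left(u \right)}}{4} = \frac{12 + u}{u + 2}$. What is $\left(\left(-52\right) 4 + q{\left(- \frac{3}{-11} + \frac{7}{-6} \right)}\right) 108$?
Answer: $- \frac{1417824}{73} \approx -19422.0$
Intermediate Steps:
$q{\left(u \right)} = -12 + \frac{4 \left(12 + u\right)}{2 + u}$ ($q{\left(u \right)} = -12 + 4 \frac{12 + u}{u + 2} = -12 + 4 \frac{12 + u}{2 + u} = -12 + \frac{4 \left(12 + u\right)}{2 + u}$)
$\left(\left(-52\right) 4 + q{\left(- \frac{3}{-11} + \frac{7}{-6} \right)}\right) 108 = \left(\left(-52\right) 4 + \frac{8 \left(3 - \left(- \frac{3}{-11} + \frac{7}{-6}\right)\right)}{2 + \left(- \frac{3}{-11} + \frac{7}{-6}\right)}\right) 108 = \left(-208 + \frac{8 \left(3 - \left(\left(-3\right) \left(- \frac{1}{11}\right) + 7 \left(- \frac{1}{6}\right)\right)\right)}{2 + \left(\left(-3\right) \left(- \frac{1}{11}\right) + 7 \left(- \frac{1}{6}\right)\right)}\right) 108 = \left(-208 + \frac{8 \left(3 - \left(\frac{3}{11} - \frac{7}{6}\right)\right)}{2 + \left(\frac{3}{11} - \frac{7}{6}\right)}\right) 108 = \left(-208 + \frac{8 \left(3 - - \frac{59}{66}\right)}{2 - \frac{59}{66}}\right) 108 = \left(-208 + \frac{8 \left(3 + \frac{59}{66}\right)}{\frac{73}{66}}\right) 108 = \left(-208 + 8 \cdot \frac{66}{73} \cdot \frac{257}{66}\right) 108 = \left(-208 + \frac{2056}{73}\right) 108 = \left(- \frac{13128}{73}\right) 108 = - \frac{1417824}{73}$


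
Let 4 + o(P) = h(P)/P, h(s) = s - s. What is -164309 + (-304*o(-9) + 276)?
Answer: -162817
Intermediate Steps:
h(s) = 0
o(P) = -4 (o(P) = -4 + 0/P = -4 + 0 = -4)
-164309 + (-304*o(-9) + 276) = -164309 + (-304*(-4) + 276) = -164309 + (1216 + 276) = -164309 + 1492 = -162817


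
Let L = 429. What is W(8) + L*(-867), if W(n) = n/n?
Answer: -371942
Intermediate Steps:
W(n) = 1
W(8) + L*(-867) = 1 + 429*(-867) = 1 - 371943 = -371942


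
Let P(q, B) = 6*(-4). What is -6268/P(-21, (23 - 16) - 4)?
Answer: 1567/6 ≈ 261.17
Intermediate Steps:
P(q, B) = -24
-6268/P(-21, (23 - 16) - 4) = -6268/(-24) = -6268*(-1/24) = 1567/6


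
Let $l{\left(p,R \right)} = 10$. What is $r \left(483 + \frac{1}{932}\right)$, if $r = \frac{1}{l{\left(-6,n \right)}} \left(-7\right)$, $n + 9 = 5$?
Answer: $- \frac{3151099}{9320} \approx -338.1$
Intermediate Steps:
$n = -4$ ($n = -9 + 5 = -4$)
$r = - \frac{7}{10}$ ($r = \frac{1}{10} \left(-7\right) = - \frac{7}{10} \approx -0.7$)
$r \left(483 + \frac{1}{932}\right) = - \frac{7 \left(483 + \frac{1}{932}\right)}{10} = \left(- \frac{7}{10}\right) \frac{450157}{932} = - \frac{3151099}{9320}$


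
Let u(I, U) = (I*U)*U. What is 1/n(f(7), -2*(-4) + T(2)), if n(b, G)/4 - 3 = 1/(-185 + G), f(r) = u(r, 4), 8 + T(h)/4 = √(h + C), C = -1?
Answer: 205/2456 ≈ 0.083469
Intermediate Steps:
u(I, U) = I*U²
T(h) = -32 + 4*√(-1 + h) (T(h) = -32 + 4*√(h - 1) = -32 + 4*√(-1 + h))
f(r) = 16*r (f(r) = r*4² = r*16 = 16*r)
n(b, G) = 12 + 4/(-185 + G)
1/n(f(7), -2*(-4) + T(2)) = 1/(4*(-554 + 3*(-2*(-4) + (-32 + 4*√(-1 + 2))))/(-185 + (-2*(-4) + (-32 + 4*√(-1 + 2))))) = 1/(4*(-554 + 3*(8 + (-32 + 4*√1)))/(-185 + (8 + (-32 + 4*√1)))) = 1/(4*(-554 + 3*(8 + (-32 + 4*1)))/(-185 + (8 + (-32 + 4*1)))) = 1/(4*(-554 + 3*(8 + (-32 + 4)))/(-185 + (8 + (-32 + 4)))) = 1/(4*(-554 + 3*(8 - 28))/(-185 + (8 - 28))) = 1/(4*(-554 + 3*(-20))/(-185 - 20)) = 1/(4*(-554 - 60)/(-205)) = 1/(4*(-1/205)*(-614)) = 1/(2456/205) = 205/2456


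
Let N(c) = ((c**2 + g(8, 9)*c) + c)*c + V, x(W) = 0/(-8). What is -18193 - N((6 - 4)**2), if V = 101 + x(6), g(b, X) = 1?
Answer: -18390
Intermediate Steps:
x(W) = 0 (x(W) = 0*(-1/8) = 0)
V = 101 (V = 101 + 0 = 101)
N(c) = 101 + c*(c**2 + 2*c) (N(c) = ((c**2 + 1*c) + c)*c + 101 = ((c**2 + c) + c)*c + 101 = ((c + c**2) + c)*c + 101 = (c**2 + 2*c)*c + 101 = c*(c**2 + 2*c) + 101 = 101 + c*(c**2 + 2*c))
-18193 - N((6 - 4)**2) = -18193 - (101 + ((6 - 4)**2)**3 + 2*((6 - 4)**2)**2) = -18193 - (101 + (2**2)**3 + 2*(2**2)**2) = -18193 - (101 + 4**3 + 2*4**2) = -18193 - (101 + 64 + 2*16) = -18193 - (101 + 64 + 32) = -18193 - 1*197 = -18193 - 197 = -18390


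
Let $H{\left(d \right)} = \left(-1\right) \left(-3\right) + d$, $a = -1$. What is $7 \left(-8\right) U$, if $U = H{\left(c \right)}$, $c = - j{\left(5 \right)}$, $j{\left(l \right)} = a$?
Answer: $-224$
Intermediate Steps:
$j{\left(l \right)} = -1$
$c = 1$ ($c = \left(-1\right) \left(-1\right) = 1$)
$H{\left(d \right)} = 3 + d$
$U = 4$ ($U = 3 + 1 = 4$)
$7 \left(-8\right) U = 7 \left(-8\right) 4 = \left(-56\right) 4 = -224$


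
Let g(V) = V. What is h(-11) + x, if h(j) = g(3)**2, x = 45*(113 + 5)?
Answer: 5319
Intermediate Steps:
x = 5310 (x = 45*118 = 5310)
h(j) = 9 (h(j) = 3**2 = 9)
h(-11) + x = 9 + 5310 = 5319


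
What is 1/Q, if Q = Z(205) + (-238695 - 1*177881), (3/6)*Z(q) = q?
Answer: -1/416166 ≈ -2.4029e-6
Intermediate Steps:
Z(q) = 2*q
Q = -416166 (Q = 2*205 + (-238695 - 1*177881) = 410 + (-238695 - 177881) = 410 - 416576 = -416166)
1/Q = 1/(-416166) = -1/416166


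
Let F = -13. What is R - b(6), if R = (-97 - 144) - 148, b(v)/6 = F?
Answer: -311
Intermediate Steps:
b(v) = -78 (b(v) = 6*(-13) = -78)
R = -389 (R = -241 - 148 = -389)
R - b(6) = -389 - 1*(-78) = -389 + 78 = -311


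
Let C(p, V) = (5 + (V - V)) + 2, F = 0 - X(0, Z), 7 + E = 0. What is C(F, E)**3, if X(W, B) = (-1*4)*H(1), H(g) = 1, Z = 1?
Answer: 343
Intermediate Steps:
E = -7 (E = -7 + 0 = -7)
X(W, B) = -4 (X(W, B) = -1*4*1 = -4*1 = -4)
F = 4 (F = 0 - 1*(-4) = 0 + 4 = 4)
C(p, V) = 7 (C(p, V) = (5 + 0) + 2 = 5 + 2 = 7)
C(F, E)**3 = 7**3 = 343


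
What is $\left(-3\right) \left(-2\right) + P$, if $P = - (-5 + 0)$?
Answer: $11$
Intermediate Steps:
$P = 5$ ($P = \left(-1\right) \left(-5\right) = 5$)
$\left(-3\right) \left(-2\right) + P = \left(-3\right) \left(-2\right) + 5 = 6 + 5 = 11$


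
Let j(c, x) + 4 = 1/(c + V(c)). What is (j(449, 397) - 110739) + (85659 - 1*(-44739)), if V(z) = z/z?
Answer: 8844751/450 ≈ 19655.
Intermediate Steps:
V(z) = 1
j(c, x) = -4 + 1/(1 + c) (j(c, x) = -4 + 1/(c + 1) = -4 + 1/(1 + c))
(j(449, 397) - 110739) + (85659 - 1*(-44739)) = ((-3 - 4*449)/(1 + 449) - 110739) + (85659 - 1*(-44739)) = ((-3 - 1796)/450 - 110739) + (85659 + 44739) = ((1/450)*(-1799) - 110739) + 130398 = (-1799/450 - 110739) + 130398 = -49834349/450 + 130398 = 8844751/450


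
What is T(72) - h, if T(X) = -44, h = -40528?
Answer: 40484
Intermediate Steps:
T(72) - h = -44 - 1*(-40528) = -44 + 40528 = 40484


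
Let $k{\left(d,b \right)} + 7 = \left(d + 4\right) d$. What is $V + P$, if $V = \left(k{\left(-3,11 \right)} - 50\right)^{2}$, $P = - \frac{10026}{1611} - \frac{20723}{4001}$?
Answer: $\frac{2570077869}{716179} \approx 3588.6$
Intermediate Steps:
$k{\left(d,b \right)} = -7 + d \left(4 + d\right)$ ($k{\left(d,b \right)} = -7 + \left(d + 4\right) d = -7 + \left(4 + d\right) d = -7 + d \left(4 + d\right)$)
$P = - \frac{8166531}{716179}$ ($P = \left(-10026\right) \frac{1}{1611} - \frac{20723}{4001} = - \frac{1114}{179} - \frac{20723}{4001} = - \frac{8166531}{716179} \approx -11.403$)
$V = 3600$ ($V = \left(\left(-7 + \left(-3\right)^{2} + 4 \left(-3\right)\right) - 50\right)^{2} = \left(\left(-7 + 9 - 12\right) - 50\right)^{2} = \left(-10 - 50\right)^{2} = \left(-60\right)^{2} = 3600$)
$V + P = 3600 - \frac{8166531}{716179} = \frac{2570077869}{716179}$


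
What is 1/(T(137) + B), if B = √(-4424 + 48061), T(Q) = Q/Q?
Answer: -1/43636 + √43637/43636 ≈ 0.0047643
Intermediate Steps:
T(Q) = 1
B = √43637 ≈ 208.89
1/(T(137) + B) = 1/(1 + √43637)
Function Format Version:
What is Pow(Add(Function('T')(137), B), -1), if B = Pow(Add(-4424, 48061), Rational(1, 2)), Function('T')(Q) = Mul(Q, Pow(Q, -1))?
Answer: Add(Rational(-1, 43636), Mul(Rational(1, 43636), Pow(43637, Rational(1, 2)))) ≈ 0.0047643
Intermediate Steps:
Function('T')(Q) = 1
B = Pow(43637, Rational(1, 2)) ≈ 208.89
Pow(Add(Function('T')(137), B), -1) = Pow(Add(1, Pow(43637, Rational(1, 2))), -1)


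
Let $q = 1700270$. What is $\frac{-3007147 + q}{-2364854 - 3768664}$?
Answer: $\frac{1306877}{6133518} \approx 0.21307$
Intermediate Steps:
$\frac{-3007147 + q}{-2364854 - 3768664} = \frac{-3007147 + 1700270}{-2364854 - 3768664} = - \frac{1306877}{-6133518} = \left(-1306877\right) \left(- \frac{1}{6133518}\right) = \frac{1306877}{6133518}$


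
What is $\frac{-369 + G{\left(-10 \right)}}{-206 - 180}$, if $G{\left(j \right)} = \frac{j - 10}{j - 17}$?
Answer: $\frac{9943}{10422} \approx 0.95404$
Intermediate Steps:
$G{\left(j \right)} = \frac{-10 + j}{-17 + j}$
$\frac{-369 + G{\left(-10 \right)}}{-206 - 180} = \frac{-369 + \frac{-10 - 10}{-17 - 10}}{-206 - 180} = \frac{-369 + \frac{1}{-27} \left(-20\right)}{-386} = \left(-369 - - \frac{20}{27}\right) \left(- \frac{1}{386}\right) = \left(-369 + \frac{20}{27}\right) \left(- \frac{1}{386}\right) = \left(- \frac{9943}{27}\right) \left(- \frac{1}{386}\right) = \frac{9943}{10422}$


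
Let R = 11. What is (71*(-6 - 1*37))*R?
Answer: -33583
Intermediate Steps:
(71*(-6 - 1*37))*R = (71*(-6 - 1*37))*11 = (71*(-6 - 37))*11 = (71*(-43))*11 = -3053*11 = -33583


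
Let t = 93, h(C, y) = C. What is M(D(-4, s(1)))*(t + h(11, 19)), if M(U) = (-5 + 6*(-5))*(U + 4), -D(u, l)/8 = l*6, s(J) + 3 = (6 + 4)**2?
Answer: 16933280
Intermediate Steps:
s(J) = 97 (s(J) = -3 + (6 + 4)**2 = -3 + 10**2 = -3 + 100 = 97)
D(u, l) = -48*l (D(u, l) = -8*l*6 = -48*l)
M(U) = -140 - 35*U (M(U) = (-5 - 30)*(4 + U) = -35*(4 + U) = -140 - 35*U)
M(D(-4, s(1)))*(t + h(11, 19)) = (-140 - (-1680)*97)*(93 + 11) = (-140 - 35*(-4656))*104 = (-140 + 162960)*104 = 162820*104 = 16933280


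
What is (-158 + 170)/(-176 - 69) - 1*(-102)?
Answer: 24978/245 ≈ 101.95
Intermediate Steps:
(-158 + 170)/(-176 - 69) - 1*(-102) = 12/(-245) + 102 = 12*(-1/245) + 102 = -12/245 + 102 = 24978/245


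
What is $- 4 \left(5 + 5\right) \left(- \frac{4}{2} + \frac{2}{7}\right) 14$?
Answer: $960$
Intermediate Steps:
$- 4 \left(5 + 5\right) \left(- \frac{4}{2} + \frac{2}{7}\right) 14 = \left(-4\right) 10 \left(\left(-4\right) \frac{1}{2} + 2 \cdot \frac{1}{7}\right) 14 = - 40 \left(-2 + \frac{2}{7}\right) 14 = \left(-40\right) \left(- \frac{12}{7}\right) 14 = \frac{480}{7} \cdot 14 = 960$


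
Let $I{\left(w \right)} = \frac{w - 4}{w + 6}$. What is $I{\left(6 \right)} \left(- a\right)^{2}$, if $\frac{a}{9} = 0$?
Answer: $0$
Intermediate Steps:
$a = 0$ ($a = 9 \cdot 0 = 0$)
$I{\left(w \right)} = \frac{-4 + w}{6 + w}$
$I{\left(6 \right)} \left(- a\right)^{2} = \frac{-4 + 6}{6 + 6} \left(\left(-1\right) 0\right)^{2} = \frac{1}{12} \cdot 2 \cdot 0^{2} = \frac{1}{12} \cdot 2 \cdot 0 = \frac{1}{6} \cdot 0 = 0$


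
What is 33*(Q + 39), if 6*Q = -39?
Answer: 2145/2 ≈ 1072.5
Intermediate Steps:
Q = -13/2 (Q = (⅙)*(-39) = -13/2 ≈ -6.5000)
33*(Q + 39) = 33*(-13/2 + 39) = 33*(65/2) = 2145/2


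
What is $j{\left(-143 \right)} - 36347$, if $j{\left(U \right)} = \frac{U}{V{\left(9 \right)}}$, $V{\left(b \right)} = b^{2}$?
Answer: $- \frac{2944250}{81} \approx -36349.0$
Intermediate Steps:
$j{\left(U \right)} = \frac{U}{81}$ ($j{\left(U \right)} = \frac{U}{9^{2}} = \frac{U}{81}$)
$j{\left(-143 \right)} - 36347 = \frac{1}{81} \left(-143\right) - 36347 = - \frac{143}{81} - 36347 = - \frac{2944250}{81}$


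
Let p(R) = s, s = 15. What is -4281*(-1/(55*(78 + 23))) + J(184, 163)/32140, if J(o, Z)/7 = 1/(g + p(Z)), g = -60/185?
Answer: 14942707273/19389194220 ≈ 0.77067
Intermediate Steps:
g = -12/37 (g = -60*1/185 = -12/37 ≈ -0.32432)
p(R) = 15
J(o, Z) = 259/543 (J(o, Z) = 7/(-12/37 + 15) = 7/(543/37) = 7*(37/543) = 259/543)
-4281*(-1/(55*(78 + 23))) + J(184, 163)/32140 = -4281*(-1/(55*(78 + 23))) + (259/543)/32140 = -4281/(101*(-55)) + (259/543)*(1/32140) = -4281/(-5555) + 259/17452020 = -4281*(-1/5555) + 259/17452020 = 4281/5555 + 259/17452020 = 14942707273/19389194220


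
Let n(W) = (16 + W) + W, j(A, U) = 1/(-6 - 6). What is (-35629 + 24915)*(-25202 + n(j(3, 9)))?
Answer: 809533769/3 ≈ 2.6984e+8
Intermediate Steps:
j(A, U) = -1/12 (j(A, U) = 1/(-12) = -1/12)
n(W) = 16 + 2*W
(-35629 + 24915)*(-25202 + n(j(3, 9))) = (-35629 + 24915)*(-25202 + (16 + 2*(-1/12))) = -10714*(-25202 + (16 - ⅙)) = -10714*(-25202 + 95/6) = -10714*(-151117/6) = 809533769/3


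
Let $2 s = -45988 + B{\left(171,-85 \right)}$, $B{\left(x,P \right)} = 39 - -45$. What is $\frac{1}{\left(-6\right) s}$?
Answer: $\frac{1}{137712} \approx 7.2615 \cdot 10^{-6}$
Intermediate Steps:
$B{\left(x,P \right)} = 84$ ($B{\left(x,P \right)} = 39 + 45 = 84$)
$s = -22952$ ($s = \frac{-45988 + 84}{2} = \frac{1}{2} \left(-45904\right) = -22952$)
$\frac{1}{\left(-6\right) s} = \frac{1}{\left(-6\right) \left(-22952\right)} = \frac{1}{137712}$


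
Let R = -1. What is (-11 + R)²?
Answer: 144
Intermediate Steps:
(-11 + R)² = (-11 - 1)² = (-12)² = 144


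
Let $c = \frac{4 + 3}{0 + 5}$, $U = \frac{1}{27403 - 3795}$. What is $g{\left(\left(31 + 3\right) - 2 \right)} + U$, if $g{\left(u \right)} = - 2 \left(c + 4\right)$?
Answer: $- \frac{1274827}{118040} \approx -10.8$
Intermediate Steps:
$U = \frac{1}{23608} \approx 4.2359 \cdot 10^{-5}$
$c = \frac{7}{5} \approx 1.4$
$g{\left(u \right)} = - \frac{54}{5}$ ($g{\left(u \right)} = - 2 \left(\frac{7}{5} + 4\right) = \left(-2\right) \frac{27}{5} = - \frac{54}{5}$)
$g{\left(\left(31 + 3\right) - 2 \right)} + U = - \frac{54}{5} + \frac{1}{23608} = - \frac{1274827}{118040}$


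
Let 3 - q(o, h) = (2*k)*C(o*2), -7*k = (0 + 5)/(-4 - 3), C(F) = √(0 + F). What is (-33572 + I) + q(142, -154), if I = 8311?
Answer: -25258 - 20*√71/49 ≈ -25261.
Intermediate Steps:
C(F) = √F
k = 5/49 (k = -(0 + 5)/(7*(-4 - 3)) = -5/(7*(-7)) = -5*(-1)/(7*7) = -⅐*(-5/7) = 5/49 ≈ 0.10204)
q(o, h) = 3 - 10*√2*√o/49 (q(o, h) = 3 - 2*(5/49)*√(o*2) = 3 - 10*√(2*o)/49 = 3 - 10*√2*√o/49)
(-33572 + I) + q(142, -154) = (-33572 + 8311) + (3 - 10*√2*√142/49) = -25261 + (3 - 20*√71/49) = -25258 - 20*√71/49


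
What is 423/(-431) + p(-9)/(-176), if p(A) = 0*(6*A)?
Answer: -423/431 ≈ -0.98144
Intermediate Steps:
p(A) = 0
423/(-431) + p(-9)/(-176) = 423/(-431) + 0/(-176) = 423*(-1/431) + 0*(-1/176) = -423/431 + 0 = -423/431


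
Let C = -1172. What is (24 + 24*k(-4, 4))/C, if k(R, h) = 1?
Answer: -12/293 ≈ -0.040956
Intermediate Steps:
(24 + 24*k(-4, 4))/C = (24 + 24*1)/(-1172) = (24 + 24)*(-1/1172) = 48*(-1/1172) = -12/293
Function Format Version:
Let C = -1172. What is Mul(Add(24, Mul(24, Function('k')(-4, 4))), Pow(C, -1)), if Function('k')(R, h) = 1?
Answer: Rational(-12, 293) ≈ -0.040956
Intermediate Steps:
Mul(Add(24, Mul(24, Function('k')(-4, 4))), Pow(C, -1)) = Mul(Add(24, Mul(24, 1)), Pow(-1172, -1)) = Mul(Add(24, 24), Rational(-1, 1172)) = Mul(48, Rational(-1, 1172)) = Rational(-12, 293)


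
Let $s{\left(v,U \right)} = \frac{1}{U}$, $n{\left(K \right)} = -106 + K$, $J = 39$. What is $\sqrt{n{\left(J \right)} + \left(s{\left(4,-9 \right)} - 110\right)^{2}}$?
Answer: $\frac{\sqrt{976654}}{9} \approx 109.81$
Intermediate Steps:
$\sqrt{n{\left(J \right)} + \left(s{\left(4,-9 \right)} - 110\right)^{2}} = \sqrt{\left(-106 + 39\right) + \left(\frac{1}{-9} - 110\right)^{2}} = \sqrt{-67 + \left(- \frac{1}{9} - 110\right)^{2}} = \sqrt{-67 + \left(- \frac{991}{9}\right)^{2}} = \sqrt{-67 + \frac{982081}{81}} = \sqrt{\frac{976654}{81}} = \frac{\sqrt{976654}}{9}$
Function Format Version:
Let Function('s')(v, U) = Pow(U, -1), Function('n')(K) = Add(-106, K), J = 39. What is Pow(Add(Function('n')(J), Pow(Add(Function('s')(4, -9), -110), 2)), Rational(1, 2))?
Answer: Mul(Rational(1, 9), Pow(976654, Rational(1, 2))) ≈ 109.81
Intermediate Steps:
Pow(Add(Function('n')(J), Pow(Add(Function('s')(4, -9), -110), 2)), Rational(1, 2)) = Pow(Add(Add(-106, 39), Pow(Add(Pow(-9, -1), -110), 2)), Rational(1, 2)) = Pow(Add(-67, Pow(Add(Rational(-1, 9), -110), 2)), Rational(1, 2)) = Pow(Add(-67, Pow(Rational(-991, 9), 2)), Rational(1, 2)) = Pow(Add(-67, Rational(982081, 81)), Rational(1, 2)) = Pow(Rational(976654, 81), Rational(1, 2)) = Mul(Rational(1, 9), Pow(976654, Rational(1, 2)))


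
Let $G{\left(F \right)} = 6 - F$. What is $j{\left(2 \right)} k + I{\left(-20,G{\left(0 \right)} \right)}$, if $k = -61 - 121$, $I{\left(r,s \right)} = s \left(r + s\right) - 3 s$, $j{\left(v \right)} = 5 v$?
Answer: $-1922$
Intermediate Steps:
$I{\left(r,s \right)} = - 3 s + s \left(r + s\right)$
$k = -182$
$j{\left(2 \right)} k + I{\left(-20,G{\left(0 \right)} \right)} = 5 \cdot 2 \left(-182\right) + \left(6 - 0\right) \left(-3 - 20 + \left(6 - 0\right)\right) = 10 \left(-182\right) + \left(6 + 0\right) \left(-3 - 20 + \left(6 + 0\right)\right) = -1820 + 6 \left(-3 - 20 + 6\right) = -1820 + 6 \left(-17\right) = -1820 - 102 = -1922$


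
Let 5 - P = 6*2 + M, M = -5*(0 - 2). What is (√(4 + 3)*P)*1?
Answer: -17*√7 ≈ -44.978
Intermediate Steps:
M = 10 (M = -5*(-2) = 10)
P = -17 (P = 5 - (6*2 + 10) = 5 - (12 + 10) = 5 - 1*22 = 5 - 22 = -17)
(√(4 + 3)*P)*1 = (√(4 + 3)*(-17))*1 = (√7*(-17))*1 = -17*√7*1 = -17*√7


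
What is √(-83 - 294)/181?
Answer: I*√377/181 ≈ 0.10727*I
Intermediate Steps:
√(-83 - 294)/181 = √(-377)*(1/181) = (I*√377)*(1/181) = I*√377/181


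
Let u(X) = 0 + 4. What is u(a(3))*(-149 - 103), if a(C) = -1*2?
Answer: -1008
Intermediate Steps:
a(C) = -2
u(X) = 4
u(a(3))*(-149 - 103) = 4*(-149 - 103) = 4*(-252) = -1008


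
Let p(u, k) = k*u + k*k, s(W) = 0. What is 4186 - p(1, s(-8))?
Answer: 4186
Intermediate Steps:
p(u, k) = k² + k*u (p(u, k) = k*u + k² = k² + k*u)
4186 - p(1, s(-8)) = 4186 - 0*(0 + 1) = 4186 - 0 = 4186 - 1*0 = 4186 + 0 = 4186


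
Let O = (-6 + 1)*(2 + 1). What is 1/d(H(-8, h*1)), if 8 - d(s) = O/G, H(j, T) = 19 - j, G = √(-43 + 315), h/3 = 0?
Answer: 2176/17183 - 60*√17/17183 ≈ 0.11224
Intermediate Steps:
h = 0 (h = 3*0 = 0)
G = 4*√17 (G = √272 = 4*√17 ≈ 16.492)
O = -15 (O = -5*3 = -15)
d(s) = 8 + 15*√17/68 (d(s) = 8 - (-15)/(4*√17) = 8 - (-15)*√17/68 = 8 + 15*√17/68)
1/d(H(-8, h*1)) = 1/(8 + 15*√17/68)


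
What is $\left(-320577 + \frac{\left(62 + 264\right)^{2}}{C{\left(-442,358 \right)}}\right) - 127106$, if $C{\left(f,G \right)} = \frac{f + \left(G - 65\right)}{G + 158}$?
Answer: $- \frac{121543183}{149} \approx -8.1573 \cdot 10^{5}$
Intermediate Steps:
$C{\left(f,G \right)} = \frac{-65 + G + f}{158 + G}$ ($C{\left(f,G \right)} = \frac{f + \left(-65 + G\right)}{158 + G} = \frac{-65 + G + f}{158 + G}$)
$\left(-320577 + \frac{\left(62 + 264\right)^{2}}{C{\left(-442,358 \right)}}\right) - 127106 = \left(-320577 + \frac{\left(62 + 264\right)^{2}}{\frac{1}{158 + 358} \left(-65 + 358 - 442\right)}\right) - 127106 = \left(-320577 + \frac{326^{2}}{\frac{1}{516} \left(-149\right)}\right) - 127106 = \left(-320577 + \frac{106276}{\frac{1}{516} \left(-149\right)}\right) - 127106 = \left(-320577 + \frac{106276}{- \frac{149}{516}}\right) - 127106 = \left(-320577 + 106276 \left(- \frac{516}{149}\right)\right) - 127106 = \left(-320577 - \frac{54838416}{149}\right) - 127106 = - \frac{102604389}{149} - 127106 = - \frac{121543183}{149}$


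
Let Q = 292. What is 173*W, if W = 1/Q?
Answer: 173/292 ≈ 0.59247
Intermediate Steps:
W = 1/292 ≈ 0.0034247
173*W = 173*(1/292) = 173/292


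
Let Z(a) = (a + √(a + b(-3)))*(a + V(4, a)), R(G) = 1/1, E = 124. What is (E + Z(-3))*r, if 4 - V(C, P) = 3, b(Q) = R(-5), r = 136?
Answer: 17680 - 272*I*√2 ≈ 17680.0 - 384.67*I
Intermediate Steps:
R(G) = 1
b(Q) = 1
V(C, P) = 1 (V(C, P) = 4 - 1*3 = 4 - 3 = 1)
Z(a) = (1 + a)*(a + √(1 + a)) (Z(a) = (a + √(a + 1))*(a + 1) = (a + √(1 + a))*(1 + a) = (1 + a)*(a + √(1 + a)))
(E + Z(-3))*r = (124 + (-3 + (-3)² + √(1 - 3) - 3*√(1 - 3)))*136 = (124 + (-3 + 9 + √(-2) - 3*I*√2))*136 = (124 + (-3 + 9 + I*√2 - 3*I*√2))*136 = (124 + (6 - 2*I*√2))*136 = (130 - 2*I*√2)*136 = 17680 - 272*I*√2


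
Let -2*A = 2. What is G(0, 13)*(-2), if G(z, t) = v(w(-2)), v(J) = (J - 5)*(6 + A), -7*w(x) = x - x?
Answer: 50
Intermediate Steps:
A = -1 (A = -1/2*2 = -1)
w(x) = 0 (w(x) = -(x - x)/7 = -1/7*0 = 0)
v(J) = -25 + 5*J (v(J) = (J - 5)*(6 - 1) = (-5 + J)*5 = -25 + 5*J)
G(z, t) = -25 (G(z, t) = -25 + 5*0 = -25 + 0 = -25)
G(0, 13)*(-2) = -25*(-2) = 50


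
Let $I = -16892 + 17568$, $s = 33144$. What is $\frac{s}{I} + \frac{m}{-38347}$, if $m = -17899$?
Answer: $\frac{320768173}{6480643} \approx 49.496$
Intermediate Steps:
$I = 676$
$\frac{s}{I} + \frac{m}{-38347} = \frac{33144}{676} - \frac{17899}{-38347} = 33144 \cdot \frac{1}{676} - - \frac{17899}{38347} = \frac{8286}{169} + \frac{17899}{38347} = \frac{320768173}{6480643}$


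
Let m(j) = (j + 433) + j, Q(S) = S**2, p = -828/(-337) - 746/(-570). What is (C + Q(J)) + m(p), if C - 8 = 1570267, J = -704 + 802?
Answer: 151781789402/96045 ≈ 1.5803e+6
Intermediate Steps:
p = 361681/96045 (p = -828*(-1/337) - 746*(-1/570) = 828/337 + 373/285 = 361681/96045 ≈ 3.7657)
J = 98
C = 1570275 (C = 8 + 1570267 = 1570275)
m(j) = 433 + 2*j (m(j) = (433 + j) + j = 433 + 2*j)
(C + Q(J)) + m(p) = (1570275 + 98**2) + (433 + 2*(361681/96045)) = (1570275 + 9604) + (433 + 723362/96045) = 1579879 + 42310847/96045 = 151781789402/96045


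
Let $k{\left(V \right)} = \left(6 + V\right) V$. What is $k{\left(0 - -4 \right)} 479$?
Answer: $19160$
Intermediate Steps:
$k{\left(V \right)} = V \left(6 + V\right)$
$k{\left(0 - -4 \right)} 479 = \left(0 - -4\right) \left(6 + \left(0 - -4\right)\right) 479 = \left(0 + 4\right) \left(6 + \left(0 + 4\right)\right) 479 = 4 \left(6 + 4\right) 479 = 4 \cdot 10 \cdot 479 = 40 \cdot 479 = 19160$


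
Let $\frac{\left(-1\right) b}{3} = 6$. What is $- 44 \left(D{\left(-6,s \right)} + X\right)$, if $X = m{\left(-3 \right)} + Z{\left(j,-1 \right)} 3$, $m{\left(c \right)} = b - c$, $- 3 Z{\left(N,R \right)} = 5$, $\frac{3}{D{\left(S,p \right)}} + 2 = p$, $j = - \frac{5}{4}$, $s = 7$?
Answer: $\frac{4268}{5} \approx 853.6$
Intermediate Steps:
$b = -18$ ($b = \left(-3\right) 6 = -18$)
$j = - \frac{5}{4}$ ($j = \left(-5\right) \frac{1}{4} = - \frac{5}{4} \approx -1.25$)
$D{\left(S,p \right)} = \frac{3}{-2 + p}$
$Z{\left(N,R \right)} = - \frac{5}{3}$ ($Z{\left(N,R \right)} = \left(- \frac{1}{3}\right) 5 = - \frac{5}{3}$)
$m{\left(c \right)} = -18 - c$
$X = -20$ ($X = \left(-18 - -3\right) - 5 = \left(-18 + 3\right) - 5 = -15 - 5 = -20$)
$- 44 \left(D{\left(-6,s \right)} + X\right) = - 44 \left(\frac{3}{-2 + 7} - 20\right) = - 44 \left(\frac{3}{5} - 20\right) = \left(-44\right) \left(- \frac{97}{5}\right) = \frac{4268}{5}$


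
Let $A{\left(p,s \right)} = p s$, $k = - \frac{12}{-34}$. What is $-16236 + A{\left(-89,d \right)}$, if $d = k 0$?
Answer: $-16236$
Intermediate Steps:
$k = \frac{6}{17}$ ($k = \left(-12\right) \left(- \frac{1}{34}\right) = \frac{6}{17} \approx 0.35294$)
$d = 0$ ($d = \frac{6}{17} \cdot 0 = 0$)
$-16236 + A{\left(-89,d \right)} = -16236 - 0 = -16236 + 0 = -16236$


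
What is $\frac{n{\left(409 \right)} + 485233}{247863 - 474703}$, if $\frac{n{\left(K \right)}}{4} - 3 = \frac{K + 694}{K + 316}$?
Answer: $- \frac{351807037}{164459000} \approx -2.1392$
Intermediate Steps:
$n{\left(K \right)} = 12 + \frac{4 \left(694 + K\right)}{316 + K}$ ($n{\left(K \right)} = 12 + 4 \frac{K + 694}{K + 316} = 12 + 4 \frac{694 + K}{316 + K} = 12 + \frac{4 \left(694 + K\right)}{316 + K}$)
$\frac{n{\left(409 \right)} + 485233}{247863 - 474703} = \frac{\frac{8 \left(821 + 2 \cdot 409\right)}{316 + 409} + 485233}{247863 - 474703} = \frac{\frac{8 \left(821 + 818\right)}{725} + 485233}{-226840} = \left(8 \cdot \frac{1}{725} \cdot 1639 + 485233\right) \left(- \frac{1}{226840}\right) = \left(\frac{13112}{725} + 485233\right) \left(- \frac{1}{226840}\right) = \frac{351807037}{725} \left(- \frac{1}{226840}\right) = - \frac{351807037}{164459000}$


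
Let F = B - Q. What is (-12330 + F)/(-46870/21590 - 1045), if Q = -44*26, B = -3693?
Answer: 32123761/2260842 ≈ 14.209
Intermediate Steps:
Q = -1144
F = -2549 (F = -3693 - 1*(-1144) = -3693 + 1144 = -2549)
(-12330 + F)/(-46870/21590 - 1045) = (-12330 - 2549)/(-46870/21590 - 1045) = -14879/(-46870*1/21590 - 1045) = -14879/(-4687/2159 - 1045) = -14879/(-2260842/2159) = -14879*(-2159/2260842) = 32123761/2260842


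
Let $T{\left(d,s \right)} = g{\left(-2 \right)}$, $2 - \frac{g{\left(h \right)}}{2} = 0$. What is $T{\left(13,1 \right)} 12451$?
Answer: $49804$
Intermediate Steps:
$g{\left(h \right)} = 4$ ($g{\left(h \right)} = 4 - 0 = 4 + 0 = 4$)
$T{\left(d,s \right)} = 4$
$T{\left(13,1 \right)} 12451 = 4 \cdot 12451 = 49804$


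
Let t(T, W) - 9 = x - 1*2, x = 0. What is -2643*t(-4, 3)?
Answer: -18501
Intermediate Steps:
t(T, W) = 7 (t(T, W) = 9 + (0 - 1*2) = 9 + (0 - 2) = 9 - 2 = 7)
-2643*t(-4, 3) = -2643*7 = -18501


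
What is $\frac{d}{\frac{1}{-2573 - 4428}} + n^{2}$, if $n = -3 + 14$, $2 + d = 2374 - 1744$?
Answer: $-4396507$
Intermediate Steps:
$d = 628$ ($d = -2 + \left(2374 - 1744\right) = -2 + 630 = 628$)
$n = 11$
$\frac{d}{\frac{1}{-2573 - 4428}} + n^{2} = \frac{628}{\frac{1}{-2573 - 4428}} + 11^{2} = \frac{628}{\frac{1}{-7001}} + 121 = \frac{628}{- \frac{1}{7001}} + 121 = 628 \left(-7001\right) + 121 = -4396628 + 121 = -4396507$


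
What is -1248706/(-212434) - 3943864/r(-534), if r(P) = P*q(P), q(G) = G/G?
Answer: 209619403495/28359939 ≈ 7391.4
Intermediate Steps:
q(G) = 1
r(P) = P (r(P) = P*1 = P)
-1248706/(-212434) - 3943864/r(-534) = -1248706/(-212434) - 3943864/(-534) = -1248706*(-1/212434) - 3943864*(-1/534) = 624353/106217 + 1971932/267 = 209619403495/28359939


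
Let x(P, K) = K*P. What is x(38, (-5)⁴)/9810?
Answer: 2375/981 ≈ 2.4210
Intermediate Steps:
x(38, (-5)⁴)/9810 = ((-5)⁴*38)/9810 = (625*38)*(1/9810) = 23750*(1/9810) = 2375/981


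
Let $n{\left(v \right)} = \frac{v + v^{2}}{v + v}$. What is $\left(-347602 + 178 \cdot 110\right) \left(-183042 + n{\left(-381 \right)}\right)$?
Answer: $60104127104$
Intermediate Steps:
$n{\left(v \right)} = \frac{v + v^{2}}{2 v}$
$\left(-347602 + 178 \cdot 110\right) \left(-183042 + n{\left(-381 \right)}\right) = \left(-347602 + 178 \cdot 110\right) \left(-183042 + \left(\frac{1}{2} + \frac{1}{2} \left(-381\right)\right)\right) = \left(-347602 + 19580\right) \left(-183042 + \left(\frac{1}{2} - \frac{381}{2}\right)\right) = - 328022 \left(-183042 - 190\right) = \left(-328022\right) \left(-183232\right) = 60104127104$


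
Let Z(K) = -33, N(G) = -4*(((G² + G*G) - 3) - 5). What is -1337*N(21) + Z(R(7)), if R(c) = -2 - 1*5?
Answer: 4674119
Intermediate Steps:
R(c) = -7 (R(c) = -2 - 5 = -7)
N(G) = 32 - 8*G² (N(G) = -4*(((G² + G²) - 3) - 5) = -4*((2*G² - 3) - 5) = -4*((-3 + 2*G²) - 5) = -4*(-8 + 2*G²) = 32 - 8*G²)
-1337*N(21) + Z(R(7)) = -1337*(32 - 8*21²) - 33 = -1337*(32 - 8*441) - 33 = -1337*(32 - 3528) - 33 = -1337*(-3496) - 33 = 4674152 - 33 = 4674119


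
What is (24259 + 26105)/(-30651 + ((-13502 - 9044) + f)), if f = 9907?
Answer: -2798/2405 ≈ -1.1634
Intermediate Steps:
(24259 + 26105)/(-30651 + ((-13502 - 9044) + f)) = (24259 + 26105)/(-30651 + ((-13502 - 9044) + 9907)) = 50364/(-30651 + (-22546 + 9907)) = 50364/(-30651 - 12639) = 50364/(-43290) = 50364*(-1/43290) = -2798/2405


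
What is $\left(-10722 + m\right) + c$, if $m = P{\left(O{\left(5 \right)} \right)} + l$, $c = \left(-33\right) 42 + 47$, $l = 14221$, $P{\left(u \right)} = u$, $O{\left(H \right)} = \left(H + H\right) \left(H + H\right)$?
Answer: $2260$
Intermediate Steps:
$O{\left(H \right)} = 4 H^{2}$ ($O{\left(H \right)} = 2 H 2 H = 4 H^{2}$)
$c = -1339$ ($c = -1386 + 47 = -1339$)
$m = 14321$ ($m = 4 \cdot 5^{2} + 14221 = 4 \cdot 25 + 14221 = 100 + 14221 = 14321$)
$\left(-10722 + m\right) + c = \left(-10722 + 14321\right) - 1339 = 3599 - 1339 = 2260$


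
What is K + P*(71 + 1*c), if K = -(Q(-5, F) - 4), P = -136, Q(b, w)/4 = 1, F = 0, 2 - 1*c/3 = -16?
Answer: -17000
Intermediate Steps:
c = 54 (c = 6 - 3*(-16) = 6 + 48 = 54)
Q(b, w) = 4 (Q(b, w) = 4*1 = 4)
K = 0 (K = -(4 - 4) = -1*0 = 0)
K + P*(71 + 1*c) = 0 - 136*(71 + 1*54) = 0 - 136*(71 + 54) = 0 - 136*125 = 0 - 17000 = -17000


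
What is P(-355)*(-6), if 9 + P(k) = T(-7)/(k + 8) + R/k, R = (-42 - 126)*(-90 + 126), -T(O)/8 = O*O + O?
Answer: -6655626/123185 ≈ -54.030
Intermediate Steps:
T(O) = -8*O - 8*O² (T(O) = -8*(O*O + O) = -8*(O² + O) = -8*(O + O²) = -8*O - 8*O²)
R = -6048 (R = -168*36 = -6048)
P(k) = -9 - 6048/k - 336/(8 + k) (P(k) = -9 + ((-8*(-7)*(1 - 7))/(k + 8) - 6048/k) = -9 + ((-8*(-7)*(-6))/(8 + k) - 6048/k) = -9 + (-336/(8 + k) - 6048/k) = -9 + (-6048/k - 336/(8 + k)) = -9 - 6048/k - 336/(8 + k))
P(-355)*(-6) = (3*(-16128 - 2152*(-355) - 3*(-355)²)/(-355*(8 - 355)))*(-6) = (3*(-1/355)*(-16128 + 763960 - 3*126025)/(-347))*(-6) = (3*(-1/355)*(-1/347)*(-16128 + 763960 - 378075))*(-6) = (3*(-1/355)*(-1/347)*369757)*(-6) = (1109271/123185)*(-6) = -6655626/123185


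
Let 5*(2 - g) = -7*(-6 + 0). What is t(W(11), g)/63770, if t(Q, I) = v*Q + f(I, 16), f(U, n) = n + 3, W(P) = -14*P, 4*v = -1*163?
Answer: 12589/127540 ≈ 0.098706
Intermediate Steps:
v = -163/4 (v = (-1*163)/4 = (¼)*(-163) = -163/4 ≈ -40.750)
g = -32/5 (g = 2 - (-7)*(-6 + 0)/5 = 2 - (-7)*(-6)/5 = 2 - ⅕*42 = 2 - 42/5 = -32/5 ≈ -6.4000)
f(U, n) = 3 + n
t(Q, I) = 19 - 163*Q/4 (t(Q, I) = -163*Q/4 + (3 + 16) = -163*Q/4 + 19 = 19 - 163*Q/4)
t(W(11), g)/63770 = (19 - (-1141)*11/2)/63770 = (19 - 163/4*(-154))*(1/63770) = (19 + 12551/2)*(1/63770) = (12589/2)*(1/63770) = 12589/127540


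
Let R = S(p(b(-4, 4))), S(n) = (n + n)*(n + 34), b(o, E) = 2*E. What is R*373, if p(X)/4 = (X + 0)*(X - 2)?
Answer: 32370432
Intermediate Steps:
p(X) = 4*X*(-2 + X) (p(X) = 4*((X + 0)*(X - 2)) = 4*(X*(-2 + X)) = 4*X*(-2 + X))
S(n) = 2*n*(34 + n) (S(n) = (2*n)*(34 + n) = 2*n*(34 + n))
R = 86784 (R = 2*(4*(2*4)*(-2 + 2*4))*(34 + 4*(2*4)*(-2 + 2*4)) = 2*(4*8*(-2 + 8))*(34 + 4*8*(-2 + 8)) = 2*(4*8*6)*(34 + 4*8*6) = 2*192*(34 + 192) = 2*192*226 = 86784)
R*373 = 86784*373 = 32370432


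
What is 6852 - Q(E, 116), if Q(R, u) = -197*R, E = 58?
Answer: 18278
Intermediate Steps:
6852 - Q(E, 116) = 6852 - (-197)*58 = 6852 - 1*(-11426) = 6852 + 11426 = 18278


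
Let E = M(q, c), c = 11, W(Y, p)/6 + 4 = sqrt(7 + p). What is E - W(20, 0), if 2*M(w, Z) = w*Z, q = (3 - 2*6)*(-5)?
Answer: 543/2 - 6*sqrt(7) ≈ 255.63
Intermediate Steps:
W(Y, p) = -24 + 6*sqrt(7 + p)
q = 45 (q = (3 - 12)*(-5) = -9*(-5) = 45)
M(w, Z) = Z*w/2 (M(w, Z) = (w*Z)/2 = (Z*w)/2 = Z*w/2)
E = 495/2 (E = (1/2)*11*45 = 495/2 ≈ 247.50)
E - W(20, 0) = 495/2 - (-24 + 6*sqrt(7 + 0)) = 495/2 - (-24 + 6*sqrt(7)) = 495/2 + (24 - 6*sqrt(7)) = 543/2 - 6*sqrt(7)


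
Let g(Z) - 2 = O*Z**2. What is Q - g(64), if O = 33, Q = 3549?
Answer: -131621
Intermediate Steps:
g(Z) = 2 + 33*Z**2
Q - g(64) = 3549 - (2 + 33*64**2) = 3549 - (2 + 33*4096) = 3549 - (2 + 135168) = 3549 - 1*135170 = 3549 - 135170 = -131621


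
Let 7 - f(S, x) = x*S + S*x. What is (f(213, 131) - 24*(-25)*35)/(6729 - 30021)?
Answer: 34799/23292 ≈ 1.4940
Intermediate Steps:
f(S, x) = 7 - 2*S*x (f(S, x) = 7 - (x*S + S*x) = 7 - (S*x + S*x) = 7 - 2*S*x)
(f(213, 131) - 24*(-25)*35)/(6729 - 30021) = ((7 - 2*213*131) - 24*(-25)*35)/(6729 - 30021) = ((7 - 55806) + 600*35)/(-23292) = (-55799 + 21000)*(-1/23292) = -34799*(-1/23292) = 34799/23292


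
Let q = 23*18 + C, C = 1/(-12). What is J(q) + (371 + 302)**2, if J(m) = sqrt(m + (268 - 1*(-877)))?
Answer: 452929 + sqrt(56121)/6 ≈ 4.5297e+5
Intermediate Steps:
C = -1/12 ≈ -0.083333
q = 4967/12 (q = 23*18 - 1/12 = 414 - 1/12 = 4967/12 ≈ 413.92)
J(m) = sqrt(1145 + m) (J(m) = sqrt(m + (268 + 877)) = sqrt(m + 1145) = sqrt(1145 + m))
J(q) + (371 + 302)**2 = sqrt(1145 + 4967/12) + (371 + 302)**2 = sqrt(18707/12) + 673**2 = sqrt(56121)/6 + 452929 = 452929 + sqrt(56121)/6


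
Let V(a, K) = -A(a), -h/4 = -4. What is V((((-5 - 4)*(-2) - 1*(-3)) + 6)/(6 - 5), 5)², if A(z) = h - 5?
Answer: 121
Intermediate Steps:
h = 16 (h = -4*(-4) = 16)
A(z) = 11 (A(z) = 16 - 5 = 11)
V(a, K) = -11 (V(a, K) = -1*11 = -11)
V((((-5 - 4)*(-2) - 1*(-3)) + 6)/(6 - 5), 5)² = (-11)² = 121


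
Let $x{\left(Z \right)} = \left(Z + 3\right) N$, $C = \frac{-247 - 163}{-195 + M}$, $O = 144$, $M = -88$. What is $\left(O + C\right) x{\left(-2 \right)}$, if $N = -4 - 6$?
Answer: $- \frac{411620}{283} \approx -1454.5$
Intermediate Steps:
$N = -10$ ($N = -4 - 6 = -10$)
$C = \frac{410}{283}$ ($C = \frac{-247 - 163}{-195 - 88} = - \frac{410}{-283} = \left(-410\right) \left(- \frac{1}{283}\right) = \frac{410}{283} \approx 1.4488$)
$x{\left(Z \right)} = -30 - 10 Z$ ($x{\left(Z \right)} = \left(Z + 3\right) \left(-10\right) = \left(3 + Z\right) \left(-10\right) = -30 - 10 Z$)
$\left(O + C\right) x{\left(-2 \right)} = \left(144 + \frac{410}{283}\right) \left(-30 - -20\right) = \frac{41162 \left(-30 + 20\right)}{283} = \frac{41162}{283} \left(-10\right) = - \frac{411620}{283}$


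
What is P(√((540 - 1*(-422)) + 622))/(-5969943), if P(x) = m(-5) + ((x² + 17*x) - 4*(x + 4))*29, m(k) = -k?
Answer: -5053/663327 - 1508*√11/1989981 ≈ -0.010131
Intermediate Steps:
P(x) = -459 + 29*x² + 377*x (P(x) = -1*(-5) + ((x² + 17*x) - 4*(x + 4))*29 = 5 + ((x² + 17*x) - 4*(4 + x))*29 = 5 + ((x² + 17*x) + (-16 - 4*x))*29 = 5 + (-16 + x² + 13*x)*29 = 5 + (-464 + 29*x² + 377*x) = -459 + 29*x² + 377*x)
P(√((540 - 1*(-422)) + 622))/(-5969943) = (-459 + 29*(√((540 - 1*(-422)) + 622))² + 377*√((540 - 1*(-422)) + 622))/(-5969943) = (-459 + 29*(√((540 + 422) + 622))² + 377*√((540 + 422) + 622))*(-1/5969943) = (-459 + 29*(√(962 + 622))² + 377*√(962 + 622))*(-1/5969943) = (-459 + 29*(√1584)² + 377*√1584)*(-1/5969943) = (-459 + 29*(12*√11)² + 377*(12*√11))*(-1/5969943) = (-459 + 29*1584 + 4524*√11)*(-1/5969943) = (-459 + 45936 + 4524*√11)*(-1/5969943) = (45477 + 4524*√11)*(-1/5969943) = -5053/663327 - 1508*√11/1989981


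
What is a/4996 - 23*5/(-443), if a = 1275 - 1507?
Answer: 117941/553307 ≈ 0.21316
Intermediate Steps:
a = -232
a/4996 - 23*5/(-443) = -232/4996 - 23*5/(-443) = -232*1/4996 - 115*(-1/443) = -58/1249 + 115/443 = 117941/553307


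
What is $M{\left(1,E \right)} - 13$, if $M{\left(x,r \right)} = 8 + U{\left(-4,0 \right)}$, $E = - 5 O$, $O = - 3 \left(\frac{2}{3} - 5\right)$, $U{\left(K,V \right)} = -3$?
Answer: $-8$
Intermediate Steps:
$O = 13$ ($O = - 3 \left(2 \cdot \frac{1}{3} - 5\right) = - 3 \left(\frac{2}{3} - 5\right) = \left(-3\right) \left(- \frac{13}{3}\right) = 13$)
$E = -65$ ($E = \left(-5\right) 13 = -65$)
$M{\left(x,r \right)} = 5$ ($M{\left(x,r \right)} = 8 - 3 = 5$)
$M{\left(1,E \right)} - 13 = 5 - 13 = -8$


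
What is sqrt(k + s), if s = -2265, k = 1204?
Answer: I*sqrt(1061) ≈ 32.573*I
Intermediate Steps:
sqrt(k + s) = sqrt(1204 - 2265) = sqrt(-1061) = I*sqrt(1061)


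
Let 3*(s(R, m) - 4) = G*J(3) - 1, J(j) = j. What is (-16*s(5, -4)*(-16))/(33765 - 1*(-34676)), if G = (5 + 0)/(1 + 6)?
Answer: 23552/1437261 ≈ 0.016387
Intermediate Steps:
G = 5/7 ≈ 0.71429
s(R, m) = 92/21 (s(R, m) = 4 + ((5/7)*3 - 1)/3 = 4 + (15/7 - 1)/3 = 4 + (⅓)*(8/7) = 4 + 8/21 = 92/21)
(-16*s(5, -4)*(-16))/(33765 - 1*(-34676)) = (-16*92/21*(-16))/(33765 - 1*(-34676)) = (-1472/21*(-16))/(33765 + 34676) = (23552/21)/68441 = (23552/21)*(1/68441) = 23552/1437261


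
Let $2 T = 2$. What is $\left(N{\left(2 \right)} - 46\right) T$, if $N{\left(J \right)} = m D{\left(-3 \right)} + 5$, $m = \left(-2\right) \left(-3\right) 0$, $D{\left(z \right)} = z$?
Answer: $-41$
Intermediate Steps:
$T = 1$ ($T = \frac{1}{2} \cdot 2 = 1$)
$m = 0$ ($m = 6 \cdot 0 = 0$)
$N{\left(J \right)} = 5$ ($N{\left(J \right)} = 0 \left(-3\right) + 5 = 0 + 5 = 5$)
$\left(N{\left(2 \right)} - 46\right) T = \left(5 - 46\right) 1 = \left(-41\right) 1 = -41$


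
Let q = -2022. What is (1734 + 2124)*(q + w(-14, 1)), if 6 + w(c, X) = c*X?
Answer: -7878036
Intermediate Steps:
w(c, X) = -6 + X*c (w(c, X) = -6 + c*X = -6 + X*c)
(1734 + 2124)*(q + w(-14, 1)) = (1734 + 2124)*(-2022 + (-6 + 1*(-14))) = 3858*(-2022 + (-6 - 14)) = 3858*(-2022 - 20) = 3858*(-2042) = -7878036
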